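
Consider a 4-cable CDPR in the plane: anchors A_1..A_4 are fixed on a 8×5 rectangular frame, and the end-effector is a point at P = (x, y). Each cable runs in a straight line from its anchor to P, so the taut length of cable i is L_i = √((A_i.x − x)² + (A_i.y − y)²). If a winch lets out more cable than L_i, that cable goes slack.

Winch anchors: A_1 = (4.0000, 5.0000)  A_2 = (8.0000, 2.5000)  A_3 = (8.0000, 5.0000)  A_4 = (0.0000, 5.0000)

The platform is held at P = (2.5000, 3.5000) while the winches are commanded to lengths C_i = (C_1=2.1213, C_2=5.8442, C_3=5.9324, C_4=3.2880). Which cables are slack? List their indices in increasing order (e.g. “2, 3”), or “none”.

2, 3, 4

i=1: geometric 2.1213 vs commanded 2.1213 ⇒ taut
i=2: geometric 5.5902 vs commanded 5.8442 ⇒ slack
i=3: geometric 5.7009 vs commanded 5.9324 ⇒ slack
i=4: geometric 2.9155 vs commanded 3.2880 ⇒ slack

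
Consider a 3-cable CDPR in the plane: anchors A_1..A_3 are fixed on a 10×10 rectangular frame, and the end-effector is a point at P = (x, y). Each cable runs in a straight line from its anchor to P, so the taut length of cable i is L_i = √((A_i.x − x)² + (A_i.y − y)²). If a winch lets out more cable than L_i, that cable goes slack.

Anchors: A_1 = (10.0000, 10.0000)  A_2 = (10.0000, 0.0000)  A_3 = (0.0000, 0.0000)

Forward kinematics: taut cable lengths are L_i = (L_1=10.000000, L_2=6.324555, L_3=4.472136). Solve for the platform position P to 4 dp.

(4.0000, 2.0000)

each cable: (A_i−P)·(A_i−P) = L_i²; let k_i = ‖A_i‖²−L_i²
k_1 = 100.0000+100.0000−100.0000 = 100.0000
row 1: 0.0000x + 20.0000y = 40.0000  (k_2=60.0000)
row 2: 20.0000x + 20.0000y = 120.0000  (k_3=-20.0000)
Cramer on rows 1–2 → x = 4.0000, y = 2.0000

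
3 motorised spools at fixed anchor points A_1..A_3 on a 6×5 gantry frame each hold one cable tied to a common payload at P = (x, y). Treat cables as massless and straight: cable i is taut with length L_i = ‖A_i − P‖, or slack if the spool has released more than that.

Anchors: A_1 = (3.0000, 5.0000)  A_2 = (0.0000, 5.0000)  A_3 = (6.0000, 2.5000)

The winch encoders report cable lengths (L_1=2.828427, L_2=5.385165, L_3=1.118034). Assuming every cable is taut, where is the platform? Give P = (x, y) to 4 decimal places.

each cable: (A_i−P)·(A_i−P) = L_i²; let q_i = ‖A_i‖²−L_i²
q_1 = 9.0000+25.0000−8.0000 = 26.0000
row 1: 6.0000x + 0.0000y = 30.0000  (q_2=-4.0000)
row 2: -6.0000x + 5.0000y = -15.0000  (q_3=41.0000)
Cramer on rows 1–2 → x = 5.0000, y = 3.0000

(5.0000, 3.0000)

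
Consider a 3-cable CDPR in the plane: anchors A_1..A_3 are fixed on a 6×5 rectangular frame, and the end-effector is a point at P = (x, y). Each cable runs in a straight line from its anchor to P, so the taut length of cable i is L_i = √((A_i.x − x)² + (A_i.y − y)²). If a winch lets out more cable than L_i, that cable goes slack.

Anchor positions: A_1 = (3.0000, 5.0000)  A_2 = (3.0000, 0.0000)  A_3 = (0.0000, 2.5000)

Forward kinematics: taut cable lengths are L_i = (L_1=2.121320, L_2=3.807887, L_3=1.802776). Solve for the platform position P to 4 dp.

each cable: (A_i−P)·(A_i−P) = L_i²; let k_i = ‖A_i‖²−L_i²
k_1 = 9.0000+25.0000−4.5000 = 29.5000
row 1: 0.0000x + 10.0000y = 35.0000  (k_2=-5.5000)
row 2: 6.0000x + 5.0000y = 26.5000  (k_3=3.0000)
Cramer on rows 1–2 → x = 1.5000, y = 3.5000

(1.5000, 3.5000)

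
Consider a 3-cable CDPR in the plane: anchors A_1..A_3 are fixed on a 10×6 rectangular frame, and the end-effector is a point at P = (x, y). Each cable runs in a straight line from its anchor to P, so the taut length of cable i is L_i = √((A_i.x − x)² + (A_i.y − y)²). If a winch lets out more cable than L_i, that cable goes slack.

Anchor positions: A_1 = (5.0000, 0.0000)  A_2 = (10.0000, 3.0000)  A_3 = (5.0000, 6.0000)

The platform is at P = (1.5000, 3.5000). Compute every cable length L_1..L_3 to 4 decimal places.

(4.9497, 8.5147, 4.3012)

cable 1: Δx=3.5000, Δy=-3.5000; L_1 = √(Δx²+Δy²) = 4.9497
cable 2: Δx=8.5000, Δy=-0.5000; L_2 = √(Δx²+Δy²) = 8.5147
cable 3: Δx=3.5000, Δy=2.5000; L_3 = √(Δx²+Δy²) = 4.3012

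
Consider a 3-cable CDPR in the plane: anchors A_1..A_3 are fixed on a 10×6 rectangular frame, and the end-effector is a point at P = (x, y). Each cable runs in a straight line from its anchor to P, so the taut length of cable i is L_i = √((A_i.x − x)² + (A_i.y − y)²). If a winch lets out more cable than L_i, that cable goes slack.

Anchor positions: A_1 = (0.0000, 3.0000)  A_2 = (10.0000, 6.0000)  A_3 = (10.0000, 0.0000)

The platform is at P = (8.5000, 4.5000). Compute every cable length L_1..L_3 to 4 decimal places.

L_1 = √((0.0000−8.5000)² + (3.0000−4.5000)²) = 8.6313
L_2 = √((10.0000−8.5000)² + (6.0000−4.5000)²) = 2.1213
L_3 = √((10.0000−8.5000)² + (0.0000−4.5000)²) = 4.7434

(8.6313, 2.1213, 4.7434)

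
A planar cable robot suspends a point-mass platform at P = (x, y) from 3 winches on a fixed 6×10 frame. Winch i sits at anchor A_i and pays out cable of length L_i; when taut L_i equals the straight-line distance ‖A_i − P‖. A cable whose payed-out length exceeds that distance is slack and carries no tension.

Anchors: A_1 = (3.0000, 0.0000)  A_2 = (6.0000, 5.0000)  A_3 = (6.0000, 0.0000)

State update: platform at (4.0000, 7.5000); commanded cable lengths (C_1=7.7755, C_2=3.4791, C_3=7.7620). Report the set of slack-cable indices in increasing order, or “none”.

i=1: geometric 7.5664 vs commanded 7.7755 ⇒ slack
i=2: geometric 3.2016 vs commanded 3.4791 ⇒ slack
i=3: geometric 7.7621 vs commanded 7.7620 ⇒ taut

1, 2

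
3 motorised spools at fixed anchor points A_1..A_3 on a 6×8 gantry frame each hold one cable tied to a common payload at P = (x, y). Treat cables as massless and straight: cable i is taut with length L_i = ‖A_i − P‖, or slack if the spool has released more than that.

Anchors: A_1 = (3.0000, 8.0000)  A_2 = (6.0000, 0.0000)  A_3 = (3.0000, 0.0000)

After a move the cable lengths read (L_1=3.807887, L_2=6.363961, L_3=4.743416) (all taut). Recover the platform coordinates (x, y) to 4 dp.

each cable: (A_i−P)·(A_i−P) = L_i²; let q_i = ‖A_i‖²−L_i²
q_1 = 9.0000+64.0000−14.5000 = 58.5000
row 1: -6.0000x + 16.0000y = 63.0000  (q_2=-4.5000)
row 2: 0.0000x + 16.0000y = 72.0000  (q_3=-13.5000)
Cramer on rows 1–2 → x = 1.5000, y = 4.5000

(1.5000, 4.5000)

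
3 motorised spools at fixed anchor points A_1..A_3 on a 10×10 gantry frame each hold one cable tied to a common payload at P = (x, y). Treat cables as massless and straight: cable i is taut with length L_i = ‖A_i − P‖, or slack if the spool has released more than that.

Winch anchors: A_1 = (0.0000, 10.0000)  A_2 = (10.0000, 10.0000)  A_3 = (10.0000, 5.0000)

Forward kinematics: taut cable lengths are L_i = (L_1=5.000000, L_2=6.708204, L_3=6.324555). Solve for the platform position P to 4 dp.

(4.0000, 7.0000)

circle eqns → linear via eq_j − eq_1; set q_j = A_j·A_j − L_j²
q_1 = 0.0000+100.0000−25.0000 = 75.0000
-20.0000·x + 0.0000·y = q_1−q_2 = -80.0000
-20.0000·x + 10.0000·y = q_1−q_3 = -10.0000
solve first two rows → x=4.0000, y=7.0000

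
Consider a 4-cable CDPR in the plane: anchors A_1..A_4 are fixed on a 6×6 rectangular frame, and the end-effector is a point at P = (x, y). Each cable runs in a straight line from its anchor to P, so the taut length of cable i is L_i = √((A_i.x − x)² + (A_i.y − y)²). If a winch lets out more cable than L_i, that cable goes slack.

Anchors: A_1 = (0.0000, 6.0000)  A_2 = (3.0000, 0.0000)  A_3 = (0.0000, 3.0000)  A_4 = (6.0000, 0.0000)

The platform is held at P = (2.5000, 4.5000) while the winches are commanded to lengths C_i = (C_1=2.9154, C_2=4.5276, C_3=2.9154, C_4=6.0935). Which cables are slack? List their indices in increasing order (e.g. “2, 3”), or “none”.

cable 1: √((-2.5000)²+(1.5000)²)=2.9155, C_1=2.9154: taut
cable 2: √((0.5000)²+(-4.5000)²)=4.5277, C_2=4.5276: taut
cable 3: √((-2.5000)²+(-1.5000)²)=2.9155, C_3=2.9154: taut
cable 4: √((3.5000)²+(-4.5000)²)=5.7009, C_4=6.0935: slack

4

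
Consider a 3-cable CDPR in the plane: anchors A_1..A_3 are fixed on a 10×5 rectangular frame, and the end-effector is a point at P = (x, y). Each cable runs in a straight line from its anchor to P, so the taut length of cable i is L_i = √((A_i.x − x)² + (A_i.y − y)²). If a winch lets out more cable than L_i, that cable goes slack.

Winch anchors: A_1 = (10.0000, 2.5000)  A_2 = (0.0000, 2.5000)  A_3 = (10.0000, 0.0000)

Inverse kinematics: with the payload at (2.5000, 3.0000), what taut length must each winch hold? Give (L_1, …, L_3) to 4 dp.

L_1: Δ = A_1−P = (7.5000, -0.5000) → ‖Δ‖ = √56.5000 = 7.5166
L_2: Δ = A_2−P = (-2.5000, -0.5000) → ‖Δ‖ = √6.5000 = 2.5495
L_3: Δ = A_3−P = (7.5000, -3.0000) → ‖Δ‖ = √65.2500 = 8.0777

(7.5166, 2.5495, 8.0777)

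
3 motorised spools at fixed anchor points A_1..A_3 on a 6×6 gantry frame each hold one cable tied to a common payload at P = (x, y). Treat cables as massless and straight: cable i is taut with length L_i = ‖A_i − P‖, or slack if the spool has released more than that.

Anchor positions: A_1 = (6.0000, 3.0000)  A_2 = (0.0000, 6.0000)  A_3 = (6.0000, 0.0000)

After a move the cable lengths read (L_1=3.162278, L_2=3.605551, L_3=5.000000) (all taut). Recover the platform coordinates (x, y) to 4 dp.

expand ‖A_i−P‖²=L_i² and subtract eq 1 (c_i ≔ ‖A_i‖²−L_i²)
c_1 = 36.0000+9.0000−10.0000 = 35.0000
eq1−eq2 → [12.0000  -6.0000]·P = 12.0000
eq1−eq3 → [0.0000  6.0000]·P = 24.0000
2×2 solve → P = (3.0000, 4.0000)

(3.0000, 4.0000)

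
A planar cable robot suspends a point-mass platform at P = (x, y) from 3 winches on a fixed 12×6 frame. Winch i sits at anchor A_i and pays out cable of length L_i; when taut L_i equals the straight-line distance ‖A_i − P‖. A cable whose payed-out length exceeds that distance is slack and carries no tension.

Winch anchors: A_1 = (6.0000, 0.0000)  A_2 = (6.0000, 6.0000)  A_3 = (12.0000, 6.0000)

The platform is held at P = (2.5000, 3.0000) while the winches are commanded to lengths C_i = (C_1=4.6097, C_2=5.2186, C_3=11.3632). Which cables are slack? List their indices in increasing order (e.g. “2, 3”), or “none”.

2, 3

i=1: geometric 4.6098 vs commanded 4.6097 ⇒ taut
i=2: geometric 4.6098 vs commanded 5.2186 ⇒ slack
i=3: geometric 9.9624 vs commanded 11.3632 ⇒ slack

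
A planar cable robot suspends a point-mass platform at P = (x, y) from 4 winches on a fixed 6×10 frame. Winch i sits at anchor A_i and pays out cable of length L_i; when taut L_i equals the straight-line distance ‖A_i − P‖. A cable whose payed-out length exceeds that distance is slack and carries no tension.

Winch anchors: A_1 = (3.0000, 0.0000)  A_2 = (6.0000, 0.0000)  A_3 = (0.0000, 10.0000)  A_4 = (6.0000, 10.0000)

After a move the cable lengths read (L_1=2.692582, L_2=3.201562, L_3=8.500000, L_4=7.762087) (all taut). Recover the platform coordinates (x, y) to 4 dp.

circle eqns → linear via eq_j − eq_1; set q_j = A_j·A_j − L_j²
q_1 = 9.0000+0.0000−7.2500 = 1.7500
-6.0000·x + 0.0000·y = q_1−q_2 = -24.0000
6.0000·x − 20.0000·y = q_1−q_3 = -26.0000
-6.0000·x − 20.0000·y = q_1−q_4 = -74.0000
solve first two rows → x=4.0000, y=2.5000
check cable 4: ‖A_4−P‖² = 60.2500 ≈ L_4² = 60.2500 ✓

(4.0000, 2.5000)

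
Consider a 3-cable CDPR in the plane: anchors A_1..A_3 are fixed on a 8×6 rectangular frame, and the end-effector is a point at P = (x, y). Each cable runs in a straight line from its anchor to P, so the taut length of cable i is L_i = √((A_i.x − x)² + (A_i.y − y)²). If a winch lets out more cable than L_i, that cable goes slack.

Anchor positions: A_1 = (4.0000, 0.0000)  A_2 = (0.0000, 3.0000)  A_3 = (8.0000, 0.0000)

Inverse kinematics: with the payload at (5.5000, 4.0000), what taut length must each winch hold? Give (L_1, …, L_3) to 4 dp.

cable 1: Δx=-1.5000, Δy=-4.0000; L_1 = √(Δx²+Δy²) = 4.2720
cable 2: Δx=-5.5000, Δy=-1.0000; L_2 = √(Δx²+Δy²) = 5.5902
cable 3: Δx=2.5000, Δy=-4.0000; L_3 = √(Δx²+Δy²) = 4.7170

(4.2720, 5.5902, 4.7170)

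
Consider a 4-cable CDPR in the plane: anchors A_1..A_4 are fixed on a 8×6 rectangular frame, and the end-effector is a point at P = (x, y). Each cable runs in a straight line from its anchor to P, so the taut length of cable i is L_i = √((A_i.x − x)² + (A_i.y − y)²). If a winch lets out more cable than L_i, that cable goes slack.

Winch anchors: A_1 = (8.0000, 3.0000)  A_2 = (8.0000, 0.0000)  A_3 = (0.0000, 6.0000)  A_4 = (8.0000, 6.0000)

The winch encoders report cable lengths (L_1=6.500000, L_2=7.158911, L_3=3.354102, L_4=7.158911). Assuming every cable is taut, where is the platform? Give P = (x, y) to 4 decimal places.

(1.5000, 3.0000)

expand ‖A_i−P‖²=L_i² and subtract eq 1 (c_i ≔ ‖A_i‖²−L_i²)
c_1 = 64.0000+9.0000−42.2500 = 30.7500
eq1−eq2 → [0.0000  6.0000]·P = 18.0000
eq1−eq3 → [16.0000  -6.0000]·P = 6.0000
eq1−eq4 → [0.0000  -6.0000]·P = -18.0000
2×2 solve → P = (1.5000, 3.0000)
check cable 4: ‖A_4−P‖² = 51.2500 ≈ L_4² = 51.2500 ✓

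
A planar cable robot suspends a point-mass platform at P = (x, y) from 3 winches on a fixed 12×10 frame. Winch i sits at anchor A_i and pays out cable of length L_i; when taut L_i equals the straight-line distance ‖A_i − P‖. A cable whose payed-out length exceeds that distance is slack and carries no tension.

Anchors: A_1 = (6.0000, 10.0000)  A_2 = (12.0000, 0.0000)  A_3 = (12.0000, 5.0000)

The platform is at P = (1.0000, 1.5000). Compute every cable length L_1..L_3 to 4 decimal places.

(9.8615, 11.1018, 11.5434)

L_1 = √((6.0000−1.0000)² + (10.0000−1.5000)²) = 9.8615
L_2 = √((12.0000−1.0000)² + (0.0000−1.5000)²) = 11.1018
L_3 = √((12.0000−1.0000)² + (5.0000−1.5000)²) = 11.5434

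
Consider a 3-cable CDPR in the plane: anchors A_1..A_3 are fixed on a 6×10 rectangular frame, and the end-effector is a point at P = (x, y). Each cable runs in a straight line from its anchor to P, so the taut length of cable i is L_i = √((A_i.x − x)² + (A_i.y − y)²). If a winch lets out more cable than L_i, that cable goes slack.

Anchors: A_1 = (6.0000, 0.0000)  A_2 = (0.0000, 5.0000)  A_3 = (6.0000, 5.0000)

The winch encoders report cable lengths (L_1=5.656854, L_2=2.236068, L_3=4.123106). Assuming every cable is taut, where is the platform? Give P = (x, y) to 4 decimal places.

expand ‖A_i−P‖²=L_i² and subtract eq 1 (q_i ≔ ‖A_i‖²−L_i²)
q_1 = 36.0000+0.0000−32.0000 = 4.0000
eq1−eq2 → [12.0000  -10.0000]·P = -16.0000
eq1−eq3 → [0.0000  -10.0000]·P = -40.0000
2×2 solve → P = (2.0000, 4.0000)

(2.0000, 4.0000)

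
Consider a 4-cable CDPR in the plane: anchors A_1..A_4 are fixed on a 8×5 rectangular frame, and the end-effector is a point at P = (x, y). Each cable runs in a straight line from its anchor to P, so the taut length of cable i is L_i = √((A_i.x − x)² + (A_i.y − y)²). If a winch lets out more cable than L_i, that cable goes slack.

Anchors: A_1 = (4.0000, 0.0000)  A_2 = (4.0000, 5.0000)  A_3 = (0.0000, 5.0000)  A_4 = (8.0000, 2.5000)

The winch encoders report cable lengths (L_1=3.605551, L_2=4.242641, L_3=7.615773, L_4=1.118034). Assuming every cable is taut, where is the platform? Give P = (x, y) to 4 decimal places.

(7.0000, 2.0000)

expand ‖A_i−P‖²=L_i² and subtract eq 1 (c_i ≔ ‖A_i‖²−L_i²)
c_1 = 16.0000+0.0000−13.0000 = 3.0000
eq1−eq2 → [0.0000  -10.0000]·P = -20.0000
eq1−eq3 → [8.0000  -10.0000]·P = 36.0000
eq1−eq4 → [-8.0000  -5.0000]·P = -66.0000
2×2 solve → P = (7.0000, 2.0000)
check cable 4: ‖A_4−P‖² = 1.2500 ≈ L_4² = 1.2500 ✓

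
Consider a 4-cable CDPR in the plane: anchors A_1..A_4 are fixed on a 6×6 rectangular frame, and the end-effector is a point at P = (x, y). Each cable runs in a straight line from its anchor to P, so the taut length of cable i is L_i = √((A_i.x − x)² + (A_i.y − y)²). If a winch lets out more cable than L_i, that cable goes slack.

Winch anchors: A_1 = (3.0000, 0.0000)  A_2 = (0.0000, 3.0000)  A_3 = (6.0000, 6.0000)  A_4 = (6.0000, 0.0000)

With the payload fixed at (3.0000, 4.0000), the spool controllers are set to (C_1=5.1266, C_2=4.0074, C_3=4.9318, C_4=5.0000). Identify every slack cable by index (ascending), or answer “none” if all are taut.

cable 1: √((0.0000)²+(-4.0000)²)=4.0000, C_1=5.1266: slack
cable 2: √((-3.0000)²+(-1.0000)²)=3.1623, C_2=4.0074: slack
cable 3: √((3.0000)²+(2.0000)²)=3.6056, C_3=4.9318: slack
cable 4: √((3.0000)²+(-4.0000)²)=5.0000, C_4=5.0000: taut

1, 2, 3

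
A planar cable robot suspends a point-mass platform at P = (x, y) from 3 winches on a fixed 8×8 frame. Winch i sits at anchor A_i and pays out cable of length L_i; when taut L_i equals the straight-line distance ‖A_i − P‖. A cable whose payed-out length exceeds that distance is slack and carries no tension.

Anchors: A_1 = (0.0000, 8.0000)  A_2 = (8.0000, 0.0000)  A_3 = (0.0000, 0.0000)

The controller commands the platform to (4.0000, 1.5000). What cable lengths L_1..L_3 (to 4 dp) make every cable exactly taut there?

L_1 = √((0.0000−4.0000)² + (8.0000−1.5000)²) = 7.6322
L_2 = √((8.0000−4.0000)² + (0.0000−1.5000)²) = 4.2720
L_3 = √((0.0000−4.0000)² + (0.0000−1.5000)²) = 4.2720

(7.6322, 4.2720, 4.2720)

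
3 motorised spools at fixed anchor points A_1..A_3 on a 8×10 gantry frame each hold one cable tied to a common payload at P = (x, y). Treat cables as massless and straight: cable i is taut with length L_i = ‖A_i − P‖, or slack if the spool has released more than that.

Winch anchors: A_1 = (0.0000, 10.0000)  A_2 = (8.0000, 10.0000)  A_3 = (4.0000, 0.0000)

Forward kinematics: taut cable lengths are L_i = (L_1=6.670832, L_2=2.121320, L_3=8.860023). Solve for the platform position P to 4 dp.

(6.5000, 8.5000)

circle eqns → linear via eq_j − eq_1; set c_j = A_j·A_j − L_j²
c_1 = 0.0000+100.0000−44.5000 = 55.5000
-16.0000·x + 0.0000·y = c_1−c_2 = -104.0000
-8.0000·x + 20.0000·y = c_1−c_3 = 118.0000
solve first two rows → x=6.5000, y=8.5000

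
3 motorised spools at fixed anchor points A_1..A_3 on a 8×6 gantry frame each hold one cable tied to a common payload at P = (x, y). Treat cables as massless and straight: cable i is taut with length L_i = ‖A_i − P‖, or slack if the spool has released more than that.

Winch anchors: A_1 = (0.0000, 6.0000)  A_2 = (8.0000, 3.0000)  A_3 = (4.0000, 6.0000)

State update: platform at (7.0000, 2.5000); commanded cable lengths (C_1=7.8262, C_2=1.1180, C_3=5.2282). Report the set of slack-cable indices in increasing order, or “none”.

3

i=1: geometric 7.8262 vs commanded 7.8262 ⇒ taut
i=2: geometric 1.1180 vs commanded 1.1180 ⇒ taut
i=3: geometric 4.6098 vs commanded 5.2282 ⇒ slack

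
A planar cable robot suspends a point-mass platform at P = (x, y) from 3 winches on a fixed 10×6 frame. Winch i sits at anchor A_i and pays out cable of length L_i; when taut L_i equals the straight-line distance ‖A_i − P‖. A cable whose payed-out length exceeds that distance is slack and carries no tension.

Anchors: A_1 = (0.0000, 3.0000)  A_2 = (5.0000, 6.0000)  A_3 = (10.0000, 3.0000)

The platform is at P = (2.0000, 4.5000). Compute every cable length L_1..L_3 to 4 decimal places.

(2.5000, 3.3541, 8.1394)

L_1 = √((0.0000−2.0000)² + (3.0000−4.5000)²) = 2.5000
L_2 = √((5.0000−2.0000)² + (6.0000−4.5000)²) = 3.3541
L_3 = √((10.0000−2.0000)² + (3.0000−4.5000)²) = 8.1394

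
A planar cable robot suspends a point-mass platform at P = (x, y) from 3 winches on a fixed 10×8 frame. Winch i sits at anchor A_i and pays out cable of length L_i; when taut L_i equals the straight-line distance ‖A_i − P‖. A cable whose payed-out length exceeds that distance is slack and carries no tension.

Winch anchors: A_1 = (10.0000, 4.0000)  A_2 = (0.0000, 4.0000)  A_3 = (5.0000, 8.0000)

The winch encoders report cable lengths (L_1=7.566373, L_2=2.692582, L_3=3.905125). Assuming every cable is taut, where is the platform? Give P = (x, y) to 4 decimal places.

(2.5000, 5.0000)

each cable: (A_i−P)·(A_i−P) = L_i²; let c_i = ‖A_i‖²−L_i²
c_1 = 100.0000+16.0000−57.2500 = 58.7500
row 1: 20.0000x + 0.0000y = 50.0000  (c_2=8.7500)
row 2: 10.0000x − 8.0000y = -15.0000  (c_3=73.7500)
Cramer on rows 1–2 → x = 2.5000, y = 5.0000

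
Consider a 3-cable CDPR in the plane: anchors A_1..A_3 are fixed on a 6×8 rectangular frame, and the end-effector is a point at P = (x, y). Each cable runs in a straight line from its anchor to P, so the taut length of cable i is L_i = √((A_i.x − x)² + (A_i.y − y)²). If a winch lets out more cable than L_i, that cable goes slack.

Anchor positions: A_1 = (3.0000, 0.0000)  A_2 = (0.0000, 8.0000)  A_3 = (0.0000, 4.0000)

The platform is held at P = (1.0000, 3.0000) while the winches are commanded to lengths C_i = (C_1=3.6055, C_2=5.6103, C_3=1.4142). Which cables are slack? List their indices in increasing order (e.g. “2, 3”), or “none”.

cable 1: L_1 = ‖A_1−P‖ = 3.6056;  C_1 = 3.6055 → taut
cable 2: L_2 = ‖A_2−P‖ = 5.0990;  C_2 = 5.6103 → slack
cable 3: L_3 = ‖A_3−P‖ = 1.4142;  C_3 = 1.4142 → taut

2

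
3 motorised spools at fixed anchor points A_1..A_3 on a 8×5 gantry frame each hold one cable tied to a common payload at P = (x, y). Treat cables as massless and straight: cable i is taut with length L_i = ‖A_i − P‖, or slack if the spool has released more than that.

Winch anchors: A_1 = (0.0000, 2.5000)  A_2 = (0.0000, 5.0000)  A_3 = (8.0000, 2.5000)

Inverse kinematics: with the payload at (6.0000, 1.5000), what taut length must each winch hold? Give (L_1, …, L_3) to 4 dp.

(6.0828, 6.9462, 2.2361)

L_1: Δ = A_1−P = (-6.0000, 1.0000) → ‖Δ‖ = √37.0000 = 6.0828
L_2: Δ = A_2−P = (-6.0000, 3.5000) → ‖Δ‖ = √48.2500 = 6.9462
L_3: Δ = A_3−P = (2.0000, 1.0000) → ‖Δ‖ = √5.0000 = 2.2361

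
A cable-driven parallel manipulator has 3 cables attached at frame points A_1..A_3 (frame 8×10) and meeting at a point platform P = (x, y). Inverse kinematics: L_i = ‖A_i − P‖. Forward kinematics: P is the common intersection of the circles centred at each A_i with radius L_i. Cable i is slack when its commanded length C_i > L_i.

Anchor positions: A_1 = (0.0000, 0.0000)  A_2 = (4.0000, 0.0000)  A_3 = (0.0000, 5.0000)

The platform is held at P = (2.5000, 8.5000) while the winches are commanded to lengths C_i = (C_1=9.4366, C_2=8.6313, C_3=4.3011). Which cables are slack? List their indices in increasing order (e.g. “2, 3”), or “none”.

cable 1: √((-2.5000)²+(-8.5000)²)=8.8600, C_1=9.4366: slack
cable 2: √((1.5000)²+(-8.5000)²)=8.6313, C_2=8.6313: taut
cable 3: √((-2.5000)²+(-3.5000)²)=4.3012, C_3=4.3011: taut

1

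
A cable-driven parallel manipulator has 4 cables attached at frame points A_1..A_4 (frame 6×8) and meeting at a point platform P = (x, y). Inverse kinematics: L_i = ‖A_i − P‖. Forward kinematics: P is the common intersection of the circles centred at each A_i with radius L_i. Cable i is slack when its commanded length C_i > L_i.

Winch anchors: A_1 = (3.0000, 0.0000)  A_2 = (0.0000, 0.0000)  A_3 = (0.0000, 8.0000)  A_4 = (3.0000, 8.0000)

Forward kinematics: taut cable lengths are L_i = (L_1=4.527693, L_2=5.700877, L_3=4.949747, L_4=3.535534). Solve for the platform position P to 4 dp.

(3.5000, 4.5000)

expand ‖A_i−P‖²=L_i² and subtract eq 1 (k_i ≔ ‖A_i‖²−L_i²)
k_1 = 9.0000+0.0000−20.5000 = -11.5000
eq1−eq2 → [6.0000  0.0000]·P = 21.0000
eq1−eq3 → [6.0000  -16.0000]·P = -51.0000
eq1−eq4 → [0.0000  -16.0000]·P = -72.0000
2×2 solve → P = (3.5000, 4.5000)
check cable 4: ‖A_4−P‖² = 12.5000 ≈ L_4² = 12.5000 ✓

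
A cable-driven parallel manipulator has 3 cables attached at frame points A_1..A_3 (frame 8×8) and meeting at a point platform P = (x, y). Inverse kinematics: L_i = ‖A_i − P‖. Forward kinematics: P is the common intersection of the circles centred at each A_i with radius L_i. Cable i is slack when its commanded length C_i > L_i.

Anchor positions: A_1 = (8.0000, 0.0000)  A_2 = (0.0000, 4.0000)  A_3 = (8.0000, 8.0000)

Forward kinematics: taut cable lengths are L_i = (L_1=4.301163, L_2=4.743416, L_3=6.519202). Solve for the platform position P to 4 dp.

(4.5000, 2.5000)

circle eqns → linear via eq_j − eq_1; set c_j = A_j·A_j − L_j²
c_1 = 64.0000+0.0000−18.5000 = 45.5000
16.0000·x − 8.0000·y = c_1−c_2 = 52.0000
0.0000·x − 16.0000·y = c_1−c_3 = -40.0000
solve first two rows → x=4.5000, y=2.5000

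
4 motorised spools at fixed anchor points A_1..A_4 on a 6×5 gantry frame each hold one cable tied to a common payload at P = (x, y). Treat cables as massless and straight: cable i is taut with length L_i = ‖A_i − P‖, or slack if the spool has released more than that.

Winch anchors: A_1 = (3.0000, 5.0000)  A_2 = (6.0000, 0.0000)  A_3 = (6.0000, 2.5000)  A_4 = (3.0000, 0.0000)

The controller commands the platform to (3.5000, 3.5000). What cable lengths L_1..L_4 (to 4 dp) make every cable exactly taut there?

(1.5811, 4.3012, 2.6926, 3.5355)

L_1 = √((3.0000−3.5000)² + (5.0000−3.5000)²) = 1.5811
L_2 = √((6.0000−3.5000)² + (0.0000−3.5000)²) = 4.3012
L_3 = √((6.0000−3.5000)² + (2.5000−3.5000)²) = 2.6926
L_4 = √((3.0000−3.5000)² + (0.0000−3.5000)²) = 3.5355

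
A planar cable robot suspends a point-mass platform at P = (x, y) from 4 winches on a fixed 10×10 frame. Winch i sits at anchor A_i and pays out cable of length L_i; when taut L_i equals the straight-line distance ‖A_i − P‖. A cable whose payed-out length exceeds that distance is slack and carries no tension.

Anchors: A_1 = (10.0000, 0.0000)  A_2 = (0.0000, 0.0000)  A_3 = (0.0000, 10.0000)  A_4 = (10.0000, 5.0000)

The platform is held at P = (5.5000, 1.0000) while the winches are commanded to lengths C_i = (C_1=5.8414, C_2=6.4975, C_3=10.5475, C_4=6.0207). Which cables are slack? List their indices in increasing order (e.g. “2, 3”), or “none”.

i=1: geometric 4.6098 vs commanded 5.8414 ⇒ slack
i=2: geometric 5.5902 vs commanded 6.4975 ⇒ slack
i=3: geometric 10.5475 vs commanded 10.5475 ⇒ taut
i=4: geometric 6.0208 vs commanded 6.0207 ⇒ taut

1, 2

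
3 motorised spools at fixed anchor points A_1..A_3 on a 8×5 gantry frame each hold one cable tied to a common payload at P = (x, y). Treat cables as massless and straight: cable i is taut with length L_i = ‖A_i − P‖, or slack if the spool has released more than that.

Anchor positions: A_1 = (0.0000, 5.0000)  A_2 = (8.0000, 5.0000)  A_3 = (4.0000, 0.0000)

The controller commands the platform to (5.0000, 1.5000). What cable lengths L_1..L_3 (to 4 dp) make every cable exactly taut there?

(6.1033, 4.6098, 1.8028)

L_1: Δ = A_1−P = (-5.0000, 3.5000) → ‖Δ‖ = √37.2500 = 6.1033
L_2: Δ = A_2−P = (3.0000, 3.5000) → ‖Δ‖ = √21.2500 = 4.6098
L_3: Δ = A_3−P = (-1.0000, -1.5000) → ‖Δ‖ = √3.2500 = 1.8028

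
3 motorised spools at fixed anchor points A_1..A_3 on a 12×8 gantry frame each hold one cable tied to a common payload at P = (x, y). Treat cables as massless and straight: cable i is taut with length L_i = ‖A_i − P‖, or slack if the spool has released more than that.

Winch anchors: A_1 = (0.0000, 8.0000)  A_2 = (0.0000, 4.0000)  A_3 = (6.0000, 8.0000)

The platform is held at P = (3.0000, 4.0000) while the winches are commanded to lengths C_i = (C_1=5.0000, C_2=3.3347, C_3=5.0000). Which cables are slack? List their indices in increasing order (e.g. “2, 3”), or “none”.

i=1: geometric 5.0000 vs commanded 5.0000 ⇒ taut
i=2: geometric 3.0000 vs commanded 3.3347 ⇒ slack
i=3: geometric 5.0000 vs commanded 5.0000 ⇒ taut

2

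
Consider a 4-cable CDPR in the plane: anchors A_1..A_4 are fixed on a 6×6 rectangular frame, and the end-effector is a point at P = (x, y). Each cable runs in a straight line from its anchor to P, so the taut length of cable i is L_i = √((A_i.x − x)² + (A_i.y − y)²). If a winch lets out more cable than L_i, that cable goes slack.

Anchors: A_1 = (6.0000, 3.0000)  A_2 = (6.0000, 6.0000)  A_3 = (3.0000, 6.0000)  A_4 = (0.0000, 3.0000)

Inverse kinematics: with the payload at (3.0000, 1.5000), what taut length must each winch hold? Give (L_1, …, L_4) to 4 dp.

L_1 = √((6.0000−3.0000)² + (3.0000−1.5000)²) = 3.3541
L_2 = √((6.0000−3.0000)² + (6.0000−1.5000)²) = 5.4083
L_3 = √((3.0000−3.0000)² + (6.0000−1.5000)²) = 4.5000
L_4 = √((0.0000−3.0000)² + (3.0000−1.5000)²) = 3.3541

(3.3541, 5.4083, 4.5000, 3.3541)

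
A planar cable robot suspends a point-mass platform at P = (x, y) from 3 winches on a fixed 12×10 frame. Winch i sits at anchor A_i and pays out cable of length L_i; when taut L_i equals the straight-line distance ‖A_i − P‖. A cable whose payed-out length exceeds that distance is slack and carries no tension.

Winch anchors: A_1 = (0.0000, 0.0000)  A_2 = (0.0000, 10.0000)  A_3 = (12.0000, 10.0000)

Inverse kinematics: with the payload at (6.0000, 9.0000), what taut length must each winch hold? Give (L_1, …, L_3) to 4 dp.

(10.8167, 6.0828, 6.0828)

L_1 = √((0.0000−6.0000)² + (0.0000−9.0000)²) = 10.8167
L_2 = √((0.0000−6.0000)² + (10.0000−9.0000)²) = 6.0828
L_3 = √((12.0000−6.0000)² + (10.0000−9.0000)²) = 6.0828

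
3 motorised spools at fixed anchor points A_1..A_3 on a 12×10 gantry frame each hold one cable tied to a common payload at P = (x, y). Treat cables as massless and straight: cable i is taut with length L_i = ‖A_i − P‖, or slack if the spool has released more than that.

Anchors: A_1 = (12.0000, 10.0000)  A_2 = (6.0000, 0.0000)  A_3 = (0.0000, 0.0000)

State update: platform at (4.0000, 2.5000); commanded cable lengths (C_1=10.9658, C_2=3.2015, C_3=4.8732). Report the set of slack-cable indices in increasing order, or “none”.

cable 1: L_1 = ‖A_1−P‖ = 10.9659;  C_1 = 10.9658 → taut
cable 2: L_2 = ‖A_2−P‖ = 3.2016;  C_2 = 3.2015 → taut
cable 3: L_3 = ‖A_3−P‖ = 4.7170;  C_3 = 4.8732 → slack

3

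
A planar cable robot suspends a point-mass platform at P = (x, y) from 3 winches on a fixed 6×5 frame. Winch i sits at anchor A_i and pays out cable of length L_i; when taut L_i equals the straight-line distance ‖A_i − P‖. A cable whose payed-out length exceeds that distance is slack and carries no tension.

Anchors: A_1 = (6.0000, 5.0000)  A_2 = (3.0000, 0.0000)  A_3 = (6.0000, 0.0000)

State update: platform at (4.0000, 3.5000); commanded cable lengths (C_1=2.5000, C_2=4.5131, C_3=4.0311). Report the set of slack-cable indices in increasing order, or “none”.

cable 1: L_1 = ‖A_1−P‖ = 2.5000;  C_1 = 2.5000 → taut
cable 2: L_2 = ‖A_2−P‖ = 3.6401;  C_2 = 4.5131 → slack
cable 3: L_3 = ‖A_3−P‖ = 4.0311;  C_3 = 4.0311 → taut

2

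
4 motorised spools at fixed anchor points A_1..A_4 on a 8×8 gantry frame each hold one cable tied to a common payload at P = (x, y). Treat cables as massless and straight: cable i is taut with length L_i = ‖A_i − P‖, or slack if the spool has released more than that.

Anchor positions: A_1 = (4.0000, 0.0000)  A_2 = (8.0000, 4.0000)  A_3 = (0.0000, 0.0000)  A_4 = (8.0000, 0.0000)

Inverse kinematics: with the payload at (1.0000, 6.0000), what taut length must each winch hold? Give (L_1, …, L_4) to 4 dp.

L_1 = √((4.0000−1.0000)² + (0.0000−6.0000)²) = 6.7082
L_2 = √((8.0000−1.0000)² + (4.0000−6.0000)²) = 7.2801
L_3 = √((0.0000−1.0000)² + (0.0000−6.0000)²) = 6.0828
L_4 = √((8.0000−1.0000)² + (0.0000−6.0000)²) = 9.2195

(6.7082, 7.2801, 6.0828, 9.2195)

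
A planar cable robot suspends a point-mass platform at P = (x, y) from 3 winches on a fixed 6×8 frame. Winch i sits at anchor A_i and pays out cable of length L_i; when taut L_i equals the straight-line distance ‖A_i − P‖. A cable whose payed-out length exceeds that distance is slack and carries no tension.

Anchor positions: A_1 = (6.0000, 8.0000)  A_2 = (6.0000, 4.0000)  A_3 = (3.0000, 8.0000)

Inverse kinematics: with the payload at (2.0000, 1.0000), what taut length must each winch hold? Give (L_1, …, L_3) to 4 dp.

(8.0623, 5.0000, 7.0711)

L_1: Δ = A_1−P = (4.0000, 7.0000) → ‖Δ‖ = √65.0000 = 8.0623
L_2: Δ = A_2−P = (4.0000, 3.0000) → ‖Δ‖ = √25.0000 = 5.0000
L_3: Δ = A_3−P = (1.0000, 7.0000) → ‖Δ‖ = √50.0000 = 7.0711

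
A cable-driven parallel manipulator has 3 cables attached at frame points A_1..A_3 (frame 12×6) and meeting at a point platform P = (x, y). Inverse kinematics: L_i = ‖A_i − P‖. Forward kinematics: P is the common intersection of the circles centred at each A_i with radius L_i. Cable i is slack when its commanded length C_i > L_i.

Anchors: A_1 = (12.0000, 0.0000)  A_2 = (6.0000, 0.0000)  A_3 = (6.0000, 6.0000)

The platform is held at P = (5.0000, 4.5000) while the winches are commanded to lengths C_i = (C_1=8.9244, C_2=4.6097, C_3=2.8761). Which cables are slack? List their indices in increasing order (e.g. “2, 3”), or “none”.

cable 1: √((7.0000)²+(-4.5000)²)=8.3217, C_1=8.9244: slack
cable 2: √((1.0000)²+(-4.5000)²)=4.6098, C_2=4.6097: taut
cable 3: √((1.0000)²+(1.5000)²)=1.8028, C_3=2.8761: slack

1, 3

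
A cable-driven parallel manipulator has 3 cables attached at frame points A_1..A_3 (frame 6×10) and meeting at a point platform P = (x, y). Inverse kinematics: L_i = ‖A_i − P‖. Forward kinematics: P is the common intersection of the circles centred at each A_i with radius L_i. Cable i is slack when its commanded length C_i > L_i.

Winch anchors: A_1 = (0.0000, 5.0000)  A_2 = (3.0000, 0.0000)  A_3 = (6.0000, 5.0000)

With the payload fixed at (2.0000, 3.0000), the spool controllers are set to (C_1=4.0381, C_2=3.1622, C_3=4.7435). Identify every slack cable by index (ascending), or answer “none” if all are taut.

1, 3

cable 1: √((-2.0000)²+(2.0000)²)=2.8284, C_1=4.0381: slack
cable 2: √((1.0000)²+(-3.0000)²)=3.1623, C_2=3.1622: taut
cable 3: √((4.0000)²+(2.0000)²)=4.4721, C_3=4.7435: slack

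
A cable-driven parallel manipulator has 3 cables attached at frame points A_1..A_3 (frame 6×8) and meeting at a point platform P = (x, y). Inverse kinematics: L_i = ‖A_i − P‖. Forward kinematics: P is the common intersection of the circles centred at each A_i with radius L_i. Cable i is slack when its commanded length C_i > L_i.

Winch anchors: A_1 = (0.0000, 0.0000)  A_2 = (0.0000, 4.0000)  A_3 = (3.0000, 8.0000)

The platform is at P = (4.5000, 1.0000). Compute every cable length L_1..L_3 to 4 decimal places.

(4.6098, 5.4083, 7.1589)

L_1: Δ = A_1−P = (-4.5000, -1.0000) → ‖Δ‖ = √21.2500 = 4.6098
L_2: Δ = A_2−P = (-4.5000, 3.0000) → ‖Δ‖ = √29.2500 = 5.4083
L_3: Δ = A_3−P = (-1.5000, 7.0000) → ‖Δ‖ = √51.2500 = 7.1589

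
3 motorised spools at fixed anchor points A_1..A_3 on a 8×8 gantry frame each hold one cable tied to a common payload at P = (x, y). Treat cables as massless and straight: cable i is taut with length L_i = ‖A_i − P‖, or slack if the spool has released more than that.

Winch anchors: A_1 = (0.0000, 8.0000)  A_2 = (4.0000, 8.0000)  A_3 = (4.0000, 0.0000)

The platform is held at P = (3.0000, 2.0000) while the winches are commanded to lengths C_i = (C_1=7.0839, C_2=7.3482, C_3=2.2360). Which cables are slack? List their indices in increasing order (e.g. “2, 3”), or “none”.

i=1: geometric 6.7082 vs commanded 7.0839 ⇒ slack
i=2: geometric 6.0828 vs commanded 7.3482 ⇒ slack
i=3: geometric 2.2361 vs commanded 2.2360 ⇒ taut

1, 2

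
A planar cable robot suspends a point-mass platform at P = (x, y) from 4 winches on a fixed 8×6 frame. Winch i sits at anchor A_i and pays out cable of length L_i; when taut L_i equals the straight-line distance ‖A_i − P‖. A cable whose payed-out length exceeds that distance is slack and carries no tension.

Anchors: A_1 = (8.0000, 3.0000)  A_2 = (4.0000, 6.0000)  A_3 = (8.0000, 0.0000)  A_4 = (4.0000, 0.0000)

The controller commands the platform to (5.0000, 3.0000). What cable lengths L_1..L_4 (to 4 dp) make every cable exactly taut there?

(3.0000, 3.1623, 4.2426, 3.1623)

cable 1: Δx=3.0000, Δy=0.0000; L_1 = √(Δx²+Δy²) = 3.0000
cable 2: Δx=-1.0000, Δy=3.0000; L_2 = √(Δx²+Δy²) = 3.1623
cable 3: Δx=3.0000, Δy=-3.0000; L_3 = √(Δx²+Δy²) = 4.2426
cable 4: Δx=-1.0000, Δy=-3.0000; L_4 = √(Δx²+Δy²) = 3.1623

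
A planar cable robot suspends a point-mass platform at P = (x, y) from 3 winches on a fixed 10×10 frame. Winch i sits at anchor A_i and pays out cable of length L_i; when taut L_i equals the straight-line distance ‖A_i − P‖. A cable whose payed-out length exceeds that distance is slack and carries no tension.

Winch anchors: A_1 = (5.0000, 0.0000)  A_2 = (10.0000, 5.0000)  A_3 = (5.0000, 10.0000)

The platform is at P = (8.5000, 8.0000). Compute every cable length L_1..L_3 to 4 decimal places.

(8.7321, 3.3541, 4.0311)

L_1 = √((5.0000−8.5000)² + (0.0000−8.0000)²) = 8.7321
L_2 = √((10.0000−8.5000)² + (5.0000−8.0000)²) = 3.3541
L_3 = √((5.0000−8.5000)² + (10.0000−8.0000)²) = 4.0311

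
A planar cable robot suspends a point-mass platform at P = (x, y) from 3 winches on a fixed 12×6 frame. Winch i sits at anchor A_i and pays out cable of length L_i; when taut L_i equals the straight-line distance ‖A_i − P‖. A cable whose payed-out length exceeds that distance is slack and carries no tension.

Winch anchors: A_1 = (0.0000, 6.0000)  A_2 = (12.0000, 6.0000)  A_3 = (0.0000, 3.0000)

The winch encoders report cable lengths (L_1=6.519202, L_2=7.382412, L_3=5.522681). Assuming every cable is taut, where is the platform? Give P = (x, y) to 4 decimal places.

each cable: (A_i−P)·(A_i−P) = L_i²; let q_i = ‖A_i‖²−L_i²
q_1 = 0.0000+36.0000−42.5000 = -6.5000
row 1: -24.0000x + 0.0000y = -132.0000  (q_2=125.5000)
row 2: 0.0000x + 6.0000y = 15.0000  (q_3=-21.5000)
Cramer on rows 1–2 → x = 5.5000, y = 2.5000

(5.5000, 2.5000)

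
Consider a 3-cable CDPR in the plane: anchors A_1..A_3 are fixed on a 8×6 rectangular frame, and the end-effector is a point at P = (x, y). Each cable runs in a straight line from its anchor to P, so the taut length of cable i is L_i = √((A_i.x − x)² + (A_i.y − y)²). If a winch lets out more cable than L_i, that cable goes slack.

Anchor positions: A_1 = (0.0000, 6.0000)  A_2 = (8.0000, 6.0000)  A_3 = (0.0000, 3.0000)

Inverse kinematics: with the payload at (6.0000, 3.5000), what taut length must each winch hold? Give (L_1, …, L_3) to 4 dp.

L_1: Δ = A_1−P = (-6.0000, 2.5000) → ‖Δ‖ = √42.2500 = 6.5000
L_2: Δ = A_2−P = (2.0000, 2.5000) → ‖Δ‖ = √10.2500 = 3.2016
L_3: Δ = A_3−P = (-6.0000, -0.5000) → ‖Δ‖ = √36.2500 = 6.0208

(6.5000, 3.2016, 6.0208)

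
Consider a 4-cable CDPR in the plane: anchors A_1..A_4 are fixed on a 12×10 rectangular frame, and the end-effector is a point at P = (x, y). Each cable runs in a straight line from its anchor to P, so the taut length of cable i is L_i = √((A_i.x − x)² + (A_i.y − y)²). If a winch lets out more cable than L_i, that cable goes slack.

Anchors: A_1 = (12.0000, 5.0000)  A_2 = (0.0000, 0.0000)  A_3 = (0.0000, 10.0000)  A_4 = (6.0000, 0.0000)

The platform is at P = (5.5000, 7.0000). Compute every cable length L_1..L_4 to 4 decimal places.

cable 1: Δx=6.5000, Δy=-2.0000; L_1 = √(Δx²+Δy²) = 6.8007
cable 2: Δx=-5.5000, Δy=-7.0000; L_2 = √(Δx²+Δy²) = 8.9022
cable 3: Δx=-5.5000, Δy=3.0000; L_3 = √(Δx²+Δy²) = 6.2650
cable 4: Δx=0.5000, Δy=-7.0000; L_4 = √(Δx²+Δy²) = 7.0178

(6.8007, 8.9022, 6.2650, 7.0178)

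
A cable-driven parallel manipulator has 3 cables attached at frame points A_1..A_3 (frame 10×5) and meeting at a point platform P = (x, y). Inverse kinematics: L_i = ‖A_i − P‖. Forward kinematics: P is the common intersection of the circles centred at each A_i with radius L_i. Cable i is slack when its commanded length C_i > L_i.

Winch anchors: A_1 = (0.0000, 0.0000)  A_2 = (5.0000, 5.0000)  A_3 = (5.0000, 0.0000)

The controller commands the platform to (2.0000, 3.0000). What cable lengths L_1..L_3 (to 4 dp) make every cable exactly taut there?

(3.6056, 3.6056, 4.2426)

cable 1: Δx=-2.0000, Δy=-3.0000; L_1 = √(Δx²+Δy²) = 3.6056
cable 2: Δx=3.0000, Δy=2.0000; L_2 = √(Δx²+Δy²) = 3.6056
cable 3: Δx=3.0000, Δy=-3.0000; L_3 = √(Δx²+Δy²) = 4.2426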